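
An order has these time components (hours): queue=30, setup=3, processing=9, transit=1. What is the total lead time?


Lead time = queue + setup + processing + transit
= 30 + 3 + 9 + 1
= 43 hours


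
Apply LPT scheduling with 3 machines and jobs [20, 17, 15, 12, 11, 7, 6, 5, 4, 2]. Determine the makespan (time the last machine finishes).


Jobs (LPT sorted): [20, 17, 15, 12, 11, 7, 6, 5, 4, 2]
Machines: 3
  J=20 → Machine 1 (load: 0+20=20)
  J=17 → Machine 2 (load: 0+17=17)
  J=15 → Machine 3 (load: 0+15=15)
  J=12 → Machine 3 (load: 15+12=27)
  J=11 → Machine 2 (load: 17+11=28)
  J=7 → Machine 1 (load: 20+7=27)
  J=6 → Machine 1 (load: 27+6=33)
  J=5 → Machine 3 (load: 27+5=32)
  J=4 → Machine 2 (load: 28+4=32)
  J=2 → Machine 2 (load: 32+2=34)
Machine loads: [33, 34, 32]
Makespan = max = 34 time units


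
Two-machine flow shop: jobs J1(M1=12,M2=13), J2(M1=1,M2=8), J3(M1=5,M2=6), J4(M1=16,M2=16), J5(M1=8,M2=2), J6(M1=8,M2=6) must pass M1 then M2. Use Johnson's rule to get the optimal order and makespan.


Johnson's rule:
Group 1 (M1≤M2, sort by M1): ['J2', 'J3', 'J1', 'J4']
Group 2 (M1>M2, sort desc M2): ['J6', 'J5']
Sequence: J2 → J3 → J1 → J4 → J6 → J5
Makespan calculation:
  J2: M1 done=1, M2 done=9
  J3: M1 done=6, M2 done=15
  J1: M1 done=18, M2 done=31
  J4: M1 done=34, M2 done=50
  J6: M1 done=42, M2 done=56
  J5: M1 done=50, M2 done=58
= Sequence: J2 → J3 → J1 → J4 → J6 → J5, Makespan: 58


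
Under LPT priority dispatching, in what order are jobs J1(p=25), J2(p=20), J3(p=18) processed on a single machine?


LPT: sort by longest processing time first
  J1: p=25
  J2: p=20
  J3: p=18
Order: J1 → J2 → J3


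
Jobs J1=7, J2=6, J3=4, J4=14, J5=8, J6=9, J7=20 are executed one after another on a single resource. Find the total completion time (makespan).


Sequential makespan: sum all processing times
= 7 + 6 + 4 + 14 + 8 + 9 + 20
= 68 time units


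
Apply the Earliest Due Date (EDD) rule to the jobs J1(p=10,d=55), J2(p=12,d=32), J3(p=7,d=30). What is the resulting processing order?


EDD: sort by earliest due date
  J3: d=30, p=7
  J2: d=32, p=12
  J1: d=55, p=10
Order: J3 → J2 → J1


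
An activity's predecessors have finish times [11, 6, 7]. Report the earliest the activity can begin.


ES = max of all predecessor completion times
Predecessors: [11, 6, 7]
ES = max(11, 6, 7)
= 11


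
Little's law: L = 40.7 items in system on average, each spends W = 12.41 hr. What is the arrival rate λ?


Little's law: L = λW → λ = L / W
= 40.7 / 12.41
= 3.28 per hour


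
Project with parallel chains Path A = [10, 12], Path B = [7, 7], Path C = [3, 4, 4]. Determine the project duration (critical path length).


Path A: 10 + 12 = 22
Path B: 7 + 7 = 14
Path C: 3 + 4 + 4 = 11
Critical path = longest = max(22, 14, 11)
= 22 (Path A)


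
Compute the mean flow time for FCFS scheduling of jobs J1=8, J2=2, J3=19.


Completion times:
  J1: completes at 8
  J2: completes at 10
  J3: completes at 29
Sum = 47
Average = 47/3
= 15.67


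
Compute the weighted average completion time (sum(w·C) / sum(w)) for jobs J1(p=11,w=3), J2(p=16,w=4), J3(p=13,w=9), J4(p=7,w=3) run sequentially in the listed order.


Completion times:
  J1: C=11, w×C=3×11=33
  J2: C=27, w×C=4×27=108
  J3: C=40, w×C=9×40=360
  J4: C=47, w×C=3×47=141
Sum w×C = 642
Sum w = 19
Weighted avg = 642/19
= 33.79


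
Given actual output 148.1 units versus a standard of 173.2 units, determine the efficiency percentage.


Efficiency = (actual / standard) × 100
= (148.1 / 173.2) × 100
= 85.5%


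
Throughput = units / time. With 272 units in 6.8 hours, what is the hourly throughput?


Throughput = units / time
= 272 / 6.8
= 40.0 units/hour


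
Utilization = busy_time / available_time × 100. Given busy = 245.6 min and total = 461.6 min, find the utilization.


Utilization = busy / total × 100
= 245.6 / 461.6 × 100
= 53.2%


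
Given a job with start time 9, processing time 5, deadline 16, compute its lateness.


Completion = 9 + 5 = 14
Lateness = C - d = 14 - 16
= -2


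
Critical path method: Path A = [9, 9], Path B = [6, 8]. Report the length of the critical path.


Path A: 9 + 9 = 18
Path B: 6 + 8 = 14
Critical path = longest = max(18, 14)
= 18 (Path A)


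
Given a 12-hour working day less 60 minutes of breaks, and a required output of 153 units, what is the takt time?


Available = 12×60 - 60 = 660 min
Takt time = 660 / 153
= 4.31 min/unit


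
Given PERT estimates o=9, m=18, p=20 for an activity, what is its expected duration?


te = (o + 4m + p) / 6
= (9 + 4×18 + 20) / 6
= (9 + 72 + 20) / 6
= 101 / 6
= 16.83


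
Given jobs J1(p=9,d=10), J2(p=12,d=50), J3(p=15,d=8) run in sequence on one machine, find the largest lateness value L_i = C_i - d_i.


Lateness per job (L = C - d):
  J1: C=9, d=10, L=-1
  J2: C=21, d=50, L=-29
  J3: C=36, d=8, L=28
Lmax = max(-1, -29, 28)
= 28


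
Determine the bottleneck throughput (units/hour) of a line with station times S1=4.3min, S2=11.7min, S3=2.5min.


Bottleneck = longest station time
Station times: [4.3, 11.7, 2.5]
Max = 11.7 min
Rate = 60 / 11.7
= 5.13 units/hour (bottleneck: 11.7min)


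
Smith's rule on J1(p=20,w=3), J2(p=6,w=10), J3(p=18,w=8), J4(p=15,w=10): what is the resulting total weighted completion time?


WSPT order (by p/w): J2 → J4 → J3 → J1
  J2: C=6, w·C=10×6=60
  J4: C=21, w·C=10×21=210
  J3: C=39, w·C=8×39=312
  J1: C=59, w·C=3×59=177
Σ w·C = 759
= 759


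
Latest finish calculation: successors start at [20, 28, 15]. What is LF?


LF = min of all successor start times
Successors start at: [20, 28, 15]
LF = min(20, 28, 15)
= 15


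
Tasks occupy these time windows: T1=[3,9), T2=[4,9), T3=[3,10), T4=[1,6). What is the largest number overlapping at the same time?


Check each time point for overlaps:
  t=4: 4 tasks active (T1, T2, T3, T4)
Max concurrent = 4


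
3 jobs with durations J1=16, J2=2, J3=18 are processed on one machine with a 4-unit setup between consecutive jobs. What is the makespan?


Makespan = Σ processing + (n-1) × setup
= (16 + 2 + 18) + (3-1)×4
= 36 + 8
= 44 time units


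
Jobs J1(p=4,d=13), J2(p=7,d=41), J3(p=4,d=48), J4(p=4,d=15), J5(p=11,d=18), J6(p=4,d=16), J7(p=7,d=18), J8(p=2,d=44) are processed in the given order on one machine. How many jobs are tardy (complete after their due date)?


Completion vs due date:
  J1: C=4, d=13 → on time
  J2: C=11, d=41 → on time
  J3: C=15, d=48 → on time
  J4: C=19, d=15 → TARDY
  J5: C=30, d=18 → TARDY
  J6: C=34, d=16 → TARDY
  J7: C=41, d=18 → TARDY
  J8: C=43, d=44 → on time
Tardy jobs: J4, J5, J6, J7
Count = 4


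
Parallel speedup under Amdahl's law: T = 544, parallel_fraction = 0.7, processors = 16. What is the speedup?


Amdahl's law: T_p = T × ((1-p) + p/N)
= 544 × ((1-0.7) + 0.7/16)
= 544 × (0.30 + 0.0437)
= 544 × 0.3438
= 187.00
Speedup = 544/187.00
= 2.91×


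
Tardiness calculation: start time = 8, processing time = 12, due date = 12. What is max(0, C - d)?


Completion = start + processing = 8 + 12 = 20
Tardiness = max(0, C - d) = max(0, 20 - 12)
= max(0, 8)
= 8


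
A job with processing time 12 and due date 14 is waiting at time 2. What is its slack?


Slack = due - current_time - processing
= 14 - 2 - 12
= 0


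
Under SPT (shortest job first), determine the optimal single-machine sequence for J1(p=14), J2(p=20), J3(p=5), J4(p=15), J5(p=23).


SPT: sort by shortest processing time
  J3: p=5
  J1: p=14
  J4: p=15
  J2: p=20
  J5: p=23
Order: J3 → J1 → J4 → J2 → J5


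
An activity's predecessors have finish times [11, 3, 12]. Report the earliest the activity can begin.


ES = max of all predecessor completion times
Predecessors: [11, 3, 12]
ES = max(11, 3, 12)
= 12


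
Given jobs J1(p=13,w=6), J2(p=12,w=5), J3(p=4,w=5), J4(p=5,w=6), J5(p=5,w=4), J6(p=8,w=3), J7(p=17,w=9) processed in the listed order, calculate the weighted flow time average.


Completion times:
  J1: C=13, w×C=6×13=78
  J2: C=25, w×C=5×25=125
  J3: C=29, w×C=5×29=145
  J4: C=34, w×C=6×34=204
  J5: C=39, w×C=4×39=156
  J6: C=47, w×C=3×47=141
  J7: C=64, w×C=9×64=576
Sum w×C = 1425
Sum w = 38
Weighted avg = 1425/38
= 37.50


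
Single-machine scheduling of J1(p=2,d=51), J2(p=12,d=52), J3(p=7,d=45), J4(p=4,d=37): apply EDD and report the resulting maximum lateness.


EDD order: J4 → J3 → J1 → J2
Completion and lateness:
  J4: C=4, d=37, L=4-37=-33
  J3: C=11, d=45, L=11-45=-34
  J1: C=13, d=51, L=13-51=-38
  J2: C=25, d=52, L=25-52=-27
Lmax = max(-33, -34, -38, -27)
= -27


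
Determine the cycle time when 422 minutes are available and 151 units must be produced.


Cycle time = available time / demand
= 422 / 151
= 2.79 min/unit


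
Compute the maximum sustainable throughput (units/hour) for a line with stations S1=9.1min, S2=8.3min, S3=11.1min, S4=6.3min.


Bottleneck = longest station time
Station times: [9.1, 8.3, 11.1, 6.3]
Max = 11.1 min
Rate = 60 / 11.1
= 5.41 units/hour (bottleneck: 11.1min)


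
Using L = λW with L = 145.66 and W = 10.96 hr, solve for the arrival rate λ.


Little's law: L = λW → λ = L / W
= 145.66 / 10.96
= 13.29 per hour


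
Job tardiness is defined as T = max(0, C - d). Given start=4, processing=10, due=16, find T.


Completion = start + processing = 4 + 10 = 14
Tardiness = max(0, C - d) = max(0, 14 - 16)
= max(0, -2)
= 0


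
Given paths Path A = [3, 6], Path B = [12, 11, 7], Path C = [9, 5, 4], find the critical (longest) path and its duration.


Path A: 3 + 6 = 9
Path B: 12 + 11 + 7 = 30
Path C: 9 + 5 + 4 = 18
Critical path = longest = max(9, 30, 18)
= 30 (Path B)


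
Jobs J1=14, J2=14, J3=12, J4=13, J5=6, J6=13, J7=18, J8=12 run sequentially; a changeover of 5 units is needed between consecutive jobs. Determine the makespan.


Makespan = Σ processing + (n-1) × setup
= (14 + 14 + 12 + 13 + 6 + 13 + 18 + 12) + (8-1)×5
= 102 + 35
= 137 time units


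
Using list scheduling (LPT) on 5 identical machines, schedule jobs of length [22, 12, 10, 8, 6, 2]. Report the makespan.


Jobs (LPT sorted): [22, 12, 10, 8, 6, 2]
Machines: 5
  J=22 → Machine 1 (load: 0+22=22)
  J=12 → Machine 2 (load: 0+12=12)
  J=10 → Machine 3 (load: 0+10=10)
  J=8 → Machine 4 (load: 0+8=8)
  J=6 → Machine 5 (load: 0+6=6)
  J=2 → Machine 5 (load: 6+2=8)
Machine loads: [22, 12, 10, 8, 8]
Makespan = max = 22 time units


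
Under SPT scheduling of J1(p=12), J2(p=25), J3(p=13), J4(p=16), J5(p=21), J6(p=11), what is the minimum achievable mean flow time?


SPT order: J6 → J1 → J3 → J4 → J5 → J2
Completion times:
  J6: C=11
  J1: C=23
  J3: C=36
  J4: C=52
  J5: C=73
  J2: C=98
Sum = 293, n = 6
Mean flow = 293/6
= 48.83


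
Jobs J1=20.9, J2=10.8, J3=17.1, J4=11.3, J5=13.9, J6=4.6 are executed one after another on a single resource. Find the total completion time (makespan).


Sequential makespan: sum all processing times
= 20.9 + 10.8 + 17.1 + 11.3 + 13.9 + 4.6
= 78.6 time units


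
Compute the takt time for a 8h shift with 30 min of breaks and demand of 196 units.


Available = 8×60 - 30 = 450 min
Takt time = 450 / 196
= 2.30 min/unit


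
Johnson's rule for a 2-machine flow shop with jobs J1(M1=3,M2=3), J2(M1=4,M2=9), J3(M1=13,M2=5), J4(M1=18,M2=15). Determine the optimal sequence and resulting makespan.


Johnson's rule:
Group 1 (M1≤M2, sort by M1): ['J1', 'J2']
Group 2 (M1>M2, sort desc M2): ['J4', 'J3']
Sequence: J1 → J2 → J4 → J3
Makespan calculation:
  J1: M1 done=3, M2 done=6
  J2: M1 done=7, M2 done=16
  J4: M1 done=25, M2 done=40
  J3: M1 done=38, M2 done=45
= Sequence: J1 → J2 → J4 → J3, Makespan: 45


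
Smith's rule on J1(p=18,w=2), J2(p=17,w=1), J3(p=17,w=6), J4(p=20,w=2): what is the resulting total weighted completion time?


WSPT order (by p/w): J3 → J1 → J4 → J2
  J3: C=17, w·C=6×17=102
  J1: C=35, w·C=2×35=70
  J4: C=55, w·C=2×55=110
  J2: C=72, w·C=1×72=72
Σ w·C = 354
= 354


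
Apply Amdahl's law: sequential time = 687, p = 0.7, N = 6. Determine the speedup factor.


Amdahl's law: T_p = T × ((1-p) + p/N)
= 687 × ((1-0.7) + 0.7/6)
= 687 × (0.30 + 0.1167)
= 687 × 0.4167
= 286.25
Speedup = 687/286.25
= 2.40×


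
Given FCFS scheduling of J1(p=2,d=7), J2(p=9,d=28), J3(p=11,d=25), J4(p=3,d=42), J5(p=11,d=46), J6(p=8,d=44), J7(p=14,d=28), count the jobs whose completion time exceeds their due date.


Completion vs due date:
  J1: C=2, d=7 → on time
  J2: C=11, d=28 → on time
  J3: C=22, d=25 → on time
  J4: C=25, d=42 → on time
  J5: C=36, d=46 → on time
  J6: C=44, d=44 → on time
  J7: C=58, d=28 → TARDY
Tardy jobs: J7
Count = 1


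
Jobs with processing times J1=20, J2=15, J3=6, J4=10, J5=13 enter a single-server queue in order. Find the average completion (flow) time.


Completion times:
  J1: completes at 20
  J2: completes at 35
  J3: completes at 41
  J4: completes at 51
  J5: completes at 64
Sum = 211
Average = 211/5
= 42.20


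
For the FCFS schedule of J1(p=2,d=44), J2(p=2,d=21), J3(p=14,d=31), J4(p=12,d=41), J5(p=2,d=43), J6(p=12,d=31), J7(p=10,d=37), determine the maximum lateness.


Lateness per job (L = C - d):
  J1: C=2, d=44, L=-42
  J2: C=4, d=21, L=-17
  J3: C=18, d=31, L=-13
  J4: C=30, d=41, L=-11
  J5: C=32, d=43, L=-11
  J6: C=44, d=31, L=13
  J7: C=54, d=37, L=17
Lmax = max(-42, -17, -13, -11, -11, 13, 17)
= 17


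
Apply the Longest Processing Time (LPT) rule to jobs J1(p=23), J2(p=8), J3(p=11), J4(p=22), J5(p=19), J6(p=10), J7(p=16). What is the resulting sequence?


LPT: sort by longest processing time first
  J1: p=23
  J4: p=22
  J5: p=19
  J7: p=16
  J3: p=11
  J6: p=10
  J2: p=8
Order: J1 → J4 → J5 → J7 → J3 → J6 → J2


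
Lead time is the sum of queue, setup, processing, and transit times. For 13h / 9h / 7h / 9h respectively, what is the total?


Lead time = queue + setup + processing + transit
= 13 + 9 + 7 + 9
= 38 hours


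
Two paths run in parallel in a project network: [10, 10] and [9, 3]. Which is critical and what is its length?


Path A: 10 + 10 = 20
Path B: 9 + 3 = 12
Critical path = longest = max(20, 12)
= 20 (Path A)


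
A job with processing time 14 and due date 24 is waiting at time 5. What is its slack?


Slack = due - current_time - processing
= 24 - 5 - 14
= 5


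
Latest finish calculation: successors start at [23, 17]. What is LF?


LF = min of all successor start times
Successors start at: [23, 17]
LF = min(23, 17)
= 17


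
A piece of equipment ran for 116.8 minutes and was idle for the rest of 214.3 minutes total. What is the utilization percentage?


Utilization = busy / total × 100
= 116.8 / 214.3 × 100
= 54.5%


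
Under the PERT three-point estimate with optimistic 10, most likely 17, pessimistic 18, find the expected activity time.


te = (o + 4m + p) / 6
= (10 + 4×17 + 18) / 6
= (10 + 68 + 18) / 6
= 96 / 6
= 16.00


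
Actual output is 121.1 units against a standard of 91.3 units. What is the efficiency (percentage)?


Efficiency = (actual / standard) × 100
= (121.1 / 91.3) × 100
= 132.6%


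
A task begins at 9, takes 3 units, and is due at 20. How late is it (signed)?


Completion = 9 + 3 = 12
Lateness = C - d = 12 - 20
= -8


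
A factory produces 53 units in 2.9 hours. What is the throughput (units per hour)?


Throughput = units / time
= 53 / 2.9
= 18.3 units/hour


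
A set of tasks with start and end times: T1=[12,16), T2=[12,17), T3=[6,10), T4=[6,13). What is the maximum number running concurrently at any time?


Check each time point for overlaps:
  t=12: 3 tasks active (T1, T2, T4)
Max concurrent = 3


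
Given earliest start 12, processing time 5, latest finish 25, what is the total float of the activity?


EF = ES + duration = 12 + 5 = 17
LS = LF - duration = 25 - 5 = 20
Total Float = LF - EF = 25 - 17
(or LS - ES = 20 - 12)
= 8


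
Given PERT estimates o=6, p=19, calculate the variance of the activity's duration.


σ² = ((p - o) / 6)² = (p - o)² / 36
= (19 - 6)² / 36
= 13² / 36
= 169 / 36
= 4.6944


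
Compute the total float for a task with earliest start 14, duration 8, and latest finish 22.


EF = ES + duration = 14 + 8 = 22
LS = LF - duration = 22 - 8 = 14
Total Float = LF - EF = 22 - 22
(or LS - ES = 14 - 14)
= 0


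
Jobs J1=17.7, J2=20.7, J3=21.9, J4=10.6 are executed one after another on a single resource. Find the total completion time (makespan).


Sequential makespan: sum all processing times
= 17.7 + 20.7 + 21.9 + 10.6
= 70.9 time units


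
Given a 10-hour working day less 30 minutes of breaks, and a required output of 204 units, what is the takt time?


Available = 10×60 - 30 = 570 min
Takt time = 570 / 204
= 2.79 min/unit


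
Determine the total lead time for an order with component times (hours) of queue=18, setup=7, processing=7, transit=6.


Lead time = queue + setup + processing + transit
= 18 + 7 + 7 + 6
= 38 hours


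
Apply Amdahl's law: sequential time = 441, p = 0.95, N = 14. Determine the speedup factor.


Amdahl's law: T_p = T × ((1-p) + p/N)
= 441 × ((1-0.95) + 0.95/14)
= 441 × (0.05 + 0.0679)
= 441 × 0.1179
= 51.98
Speedup = 441/51.98
= 8.48×


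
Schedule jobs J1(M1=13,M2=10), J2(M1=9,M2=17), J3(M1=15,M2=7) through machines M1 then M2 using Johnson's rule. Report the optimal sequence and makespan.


Johnson's rule:
Group 1 (M1≤M2, sort by M1): ['J2']
Group 2 (M1>M2, sort desc M2): ['J1', 'J3']
Sequence: J2 → J1 → J3
Makespan calculation:
  J2: M1 done=9, M2 done=26
  J1: M1 done=22, M2 done=36
  J3: M1 done=37, M2 done=44
= Sequence: J2 → J1 → J3, Makespan: 44


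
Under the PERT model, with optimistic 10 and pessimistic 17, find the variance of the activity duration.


σ² = ((p - o) / 6)² = (p - o)² / 36
= (17 - 10)² / 36
= 7² / 36
= 49 / 36
= 1.3611


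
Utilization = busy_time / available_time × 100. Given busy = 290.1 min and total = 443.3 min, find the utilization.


Utilization = busy / total × 100
= 290.1 / 443.3 × 100
= 65.4%


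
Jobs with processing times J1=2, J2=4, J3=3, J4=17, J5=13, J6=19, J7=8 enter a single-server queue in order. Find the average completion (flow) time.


Completion times:
  J1: completes at 2
  J2: completes at 6
  J3: completes at 9
  J4: completes at 26
  J5: completes at 39
  J6: completes at 58
  J7: completes at 66
Sum = 206
Average = 206/7
= 29.43


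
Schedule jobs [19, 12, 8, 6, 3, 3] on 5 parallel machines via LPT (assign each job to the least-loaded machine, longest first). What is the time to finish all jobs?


Jobs (LPT sorted): [19, 12, 8, 6, 3, 3]
Machines: 5
  J=19 → Machine 1 (load: 0+19=19)
  J=12 → Machine 2 (load: 0+12=12)
  J=8 → Machine 3 (load: 0+8=8)
  J=6 → Machine 4 (load: 0+6=6)
  J=3 → Machine 5 (load: 0+3=3)
  J=3 → Machine 5 (load: 3+3=6)
Machine loads: [19, 12, 8, 6, 6]
Makespan = max = 19 time units


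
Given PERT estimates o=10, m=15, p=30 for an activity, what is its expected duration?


te = (o + 4m + p) / 6
= (10 + 4×15 + 30) / 6
= (10 + 60 + 30) / 6
= 100 / 6
= 16.67


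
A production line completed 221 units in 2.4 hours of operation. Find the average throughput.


Throughput = units / time
= 221 / 2.4
= 92.1 units/hour


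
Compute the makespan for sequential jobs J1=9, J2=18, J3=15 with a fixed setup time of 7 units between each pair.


Makespan = Σ processing + (n-1) × setup
= (9 + 18 + 15) + (3-1)×7
= 42 + 14
= 56 time units


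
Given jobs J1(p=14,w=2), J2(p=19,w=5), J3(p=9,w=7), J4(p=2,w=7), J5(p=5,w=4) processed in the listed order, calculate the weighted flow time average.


Completion times:
  J1: C=14, w×C=2×14=28
  J2: C=33, w×C=5×33=165
  J3: C=42, w×C=7×42=294
  J4: C=44, w×C=7×44=308
  J5: C=49, w×C=4×49=196
Sum w×C = 991
Sum w = 25
Weighted avg = 991/25
= 39.64


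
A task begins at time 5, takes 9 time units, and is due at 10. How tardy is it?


Completion = start + processing = 5 + 9 = 14
Tardiness = max(0, C - d) = max(0, 14 - 10)
= max(0, 4)
= 4


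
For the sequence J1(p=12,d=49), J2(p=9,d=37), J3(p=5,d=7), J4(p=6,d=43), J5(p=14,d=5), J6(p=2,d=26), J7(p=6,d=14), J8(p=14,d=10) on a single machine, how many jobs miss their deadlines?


Completion vs due date:
  J1: C=12, d=49 → on time
  J2: C=21, d=37 → on time
  J3: C=26, d=7 → TARDY
  J4: C=32, d=43 → on time
  J5: C=46, d=5 → TARDY
  J6: C=48, d=26 → TARDY
  J7: C=54, d=14 → TARDY
  J8: C=68, d=10 → TARDY
Tardy jobs: J3, J5, J6, J7, J8
Count = 5


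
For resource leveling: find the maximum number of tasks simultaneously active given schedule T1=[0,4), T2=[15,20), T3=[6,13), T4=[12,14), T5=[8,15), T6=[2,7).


Check each time point for overlaps:
  t=12: 3 tasks active (T3, T4, T5)
Max concurrent = 3


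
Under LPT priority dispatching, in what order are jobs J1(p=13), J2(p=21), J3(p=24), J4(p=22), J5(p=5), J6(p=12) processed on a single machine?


LPT: sort by longest processing time first
  J3: p=24
  J4: p=22
  J2: p=21
  J1: p=13
  J6: p=12
  J5: p=5
Order: J3 → J4 → J2 → J1 → J6 → J5


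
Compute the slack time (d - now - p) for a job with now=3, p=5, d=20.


Slack = due - current_time - processing
= 20 - 3 - 5
= 12


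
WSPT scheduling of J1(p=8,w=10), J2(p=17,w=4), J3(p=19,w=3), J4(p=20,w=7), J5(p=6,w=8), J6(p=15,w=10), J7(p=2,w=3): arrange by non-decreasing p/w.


WSPT (Smith's rule): sort by p/w ascending
  J7: p/w = 2/3 = 0.667
  J5: p/w = 6/8 = 0.750
  J1: p/w = 8/10 = 0.800
  J6: p/w = 15/10 = 1.500
  J4: p/w = 20/7 = 2.857
  J2: p/w = 17/4 = 4.250
  J3: p/w = 19/3 = 6.333
Order: J7 → J5 → J1 → J6 → J4 → J2 → J3


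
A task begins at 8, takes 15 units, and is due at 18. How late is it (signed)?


Completion = 8 + 15 = 23
Lateness = C - d = 23 - 18
= 5


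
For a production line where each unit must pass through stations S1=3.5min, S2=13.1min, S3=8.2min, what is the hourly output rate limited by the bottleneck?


Bottleneck = longest station time
Station times: [3.5, 13.1, 8.2]
Max = 13.1 min
Rate = 60 / 13.1
= 4.58 units/hour (bottleneck: 13.1min)


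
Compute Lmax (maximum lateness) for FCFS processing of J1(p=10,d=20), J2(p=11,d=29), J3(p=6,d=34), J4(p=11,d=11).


Lateness per job (L = C - d):
  J1: C=10, d=20, L=-10
  J2: C=21, d=29, L=-8
  J3: C=27, d=34, L=-7
  J4: C=38, d=11, L=27
Lmax = max(-10, -8, -7, 27)
= 27


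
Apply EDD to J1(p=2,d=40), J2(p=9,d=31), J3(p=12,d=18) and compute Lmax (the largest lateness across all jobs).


EDD order: J3 → J2 → J1
Completion and lateness:
  J3: C=12, d=18, L=12-18=-6
  J2: C=21, d=31, L=21-31=-10
  J1: C=23, d=40, L=23-40=-17
Lmax = max(-6, -10, -17)
= -6


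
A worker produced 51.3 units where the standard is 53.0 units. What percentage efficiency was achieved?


Efficiency = (actual / standard) × 100
= (51.3 / 53.0) × 100
= 96.8%


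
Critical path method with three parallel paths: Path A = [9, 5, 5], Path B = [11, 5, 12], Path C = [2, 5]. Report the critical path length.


Path A: 9 + 5 + 5 = 19
Path B: 11 + 5 + 12 = 28
Path C: 2 + 5 = 7
Critical path = longest = max(19, 28, 7)
= 28 (Path B)


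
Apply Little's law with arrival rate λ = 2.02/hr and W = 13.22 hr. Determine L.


Little's law: L = λ × W
= 2.02 × 13.22
= 26.70


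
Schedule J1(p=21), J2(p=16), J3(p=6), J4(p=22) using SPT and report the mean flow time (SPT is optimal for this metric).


SPT order: J3 → J2 → J1 → J4
Completion times:
  J3: C=6
  J2: C=22
  J1: C=43
  J4: C=65
Sum = 136, n = 4
Mean flow = 136/4
= 34.00


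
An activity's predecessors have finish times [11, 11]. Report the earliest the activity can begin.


ES = max of all predecessor completion times
Predecessors: [11, 11]
ES = max(11, 11)
= 11


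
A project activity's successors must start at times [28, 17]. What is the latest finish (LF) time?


LF = min of all successor start times
Successors start at: [28, 17]
LF = min(28, 17)
= 17


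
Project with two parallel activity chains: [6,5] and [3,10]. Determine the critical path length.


Path A: 6 + 5 = 11
Path B: 3 + 10 = 13
Critical path = longest = max(11, 13)
= 13 (Path B)


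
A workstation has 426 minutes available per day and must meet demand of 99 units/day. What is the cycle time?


Cycle time = available time / demand
= 426 / 99
= 4.30 min/unit


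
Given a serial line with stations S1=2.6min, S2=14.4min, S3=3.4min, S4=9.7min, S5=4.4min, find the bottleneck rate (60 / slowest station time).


Bottleneck = longest station time
Station times: [2.6, 14.4, 3.4, 9.7, 4.4]
Max = 14.4 min
Rate = 60 / 14.4
= 4.17 units/hour (bottleneck: 14.4min)


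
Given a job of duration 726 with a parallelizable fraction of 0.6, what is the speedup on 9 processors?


Amdahl's law: T_p = T × ((1-p) + p/N)
= 726 × ((1-0.6) + 0.6/9)
= 726 × (0.40 + 0.0667)
= 726 × 0.4667
= 338.80
Speedup = 726/338.80
= 2.14×


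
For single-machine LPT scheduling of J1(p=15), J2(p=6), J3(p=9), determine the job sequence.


LPT: sort by longest processing time first
  J1: p=15
  J3: p=9
  J2: p=6
Order: J1 → J3 → J2


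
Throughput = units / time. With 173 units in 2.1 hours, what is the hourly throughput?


Throughput = units / time
= 173 / 2.1
= 82.4 units/hour


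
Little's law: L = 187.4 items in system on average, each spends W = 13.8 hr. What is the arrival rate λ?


Little's law: L = λW → λ = L / W
= 187.4 / 13.8
= 13.58 per hour


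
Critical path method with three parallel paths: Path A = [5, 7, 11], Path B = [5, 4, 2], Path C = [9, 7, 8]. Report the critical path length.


Path A: 5 + 7 + 11 = 23
Path B: 5 + 4 + 2 = 11
Path C: 9 + 7 + 8 = 24
Critical path = longest = max(23, 11, 24)
= 24 (Path C)


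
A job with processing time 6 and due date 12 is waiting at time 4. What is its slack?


Slack = due - current_time - processing
= 12 - 4 - 6
= 2


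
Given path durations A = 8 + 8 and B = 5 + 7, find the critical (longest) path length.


Path A: 8 + 8 = 16
Path B: 5 + 7 = 12
Critical path = longest = max(16, 12)
= 16 (Path A)


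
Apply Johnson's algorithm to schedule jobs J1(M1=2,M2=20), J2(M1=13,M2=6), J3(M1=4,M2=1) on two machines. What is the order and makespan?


Johnson's rule:
Group 1 (M1≤M2, sort by M1): ['J1']
Group 2 (M1>M2, sort desc M2): ['J2', 'J3']
Sequence: J1 → J2 → J3
Makespan calculation:
  J1: M1 done=2, M2 done=22
  J2: M1 done=15, M2 done=28
  J3: M1 done=19, M2 done=29
= Sequence: J1 → J2 → J3, Makespan: 29


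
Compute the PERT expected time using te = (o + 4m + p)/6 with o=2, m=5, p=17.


te = (o + 4m + p) / 6
= (2 + 4×5 + 17) / 6
= (2 + 20 + 17) / 6
= 39 / 6
= 6.50


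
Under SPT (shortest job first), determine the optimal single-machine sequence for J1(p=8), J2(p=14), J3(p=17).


SPT: sort by shortest processing time
  J1: p=8
  J2: p=14
  J3: p=17
Order: J1 → J2 → J3


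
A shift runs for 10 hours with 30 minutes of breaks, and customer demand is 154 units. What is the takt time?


Available = 10×60 - 30 = 570 min
Takt time = 570 / 154
= 3.70 min/unit


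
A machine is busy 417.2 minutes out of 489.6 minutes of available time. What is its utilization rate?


Utilization = busy / total × 100
= 417.2 / 489.6 × 100
= 85.2%


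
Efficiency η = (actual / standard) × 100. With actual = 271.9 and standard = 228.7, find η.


Efficiency = (actual / standard) × 100
= (271.9 / 228.7) × 100
= 118.9%


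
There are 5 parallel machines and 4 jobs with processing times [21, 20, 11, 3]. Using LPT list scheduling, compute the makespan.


Jobs (LPT sorted): [21, 20, 11, 3]
Machines: 5
  J=21 → Machine 1 (load: 0+21=21)
  J=20 → Machine 2 (load: 0+20=20)
  J=11 → Machine 3 (load: 0+11=11)
  J=3 → Machine 4 (load: 0+3=3)
Machine loads: [21, 20, 11, 3, 0]
Makespan = max = 21 time units


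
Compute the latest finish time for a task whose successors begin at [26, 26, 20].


LF = min of all successor start times
Successors start at: [26, 26, 20]
LF = min(26, 26, 20)
= 20


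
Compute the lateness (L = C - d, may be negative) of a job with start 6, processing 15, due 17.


Completion = 6 + 15 = 21
Lateness = C - d = 21 - 17
= 4


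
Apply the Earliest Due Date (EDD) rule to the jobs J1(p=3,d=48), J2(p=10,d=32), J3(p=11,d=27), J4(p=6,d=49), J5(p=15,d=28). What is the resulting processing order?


EDD: sort by earliest due date
  J3: d=27, p=11
  J5: d=28, p=15
  J2: d=32, p=10
  J1: d=48, p=3
  J4: d=49, p=6
Order: J3 → J5 → J2 → J1 → J4


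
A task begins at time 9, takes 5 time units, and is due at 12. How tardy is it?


Completion = start + processing = 9 + 5 = 14
Tardiness = max(0, C - d) = max(0, 14 - 12)
= max(0, 2)
= 2


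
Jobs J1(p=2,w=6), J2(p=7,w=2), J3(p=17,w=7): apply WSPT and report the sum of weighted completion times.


WSPT order (by p/w): J1 → J3 → J2
  J1: C=2, w·C=6×2=12
  J3: C=19, w·C=7×19=133
  J2: C=26, w·C=2×26=52
Σ w·C = 197
= 197


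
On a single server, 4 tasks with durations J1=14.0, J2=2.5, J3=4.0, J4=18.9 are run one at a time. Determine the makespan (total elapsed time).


Sequential makespan: sum all processing times
= 14.0 + 2.5 + 4.0 + 18.9
= 39.4 time units


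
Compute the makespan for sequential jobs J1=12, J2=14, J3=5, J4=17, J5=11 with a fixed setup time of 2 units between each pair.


Makespan = Σ processing + (n-1) × setup
= (12 + 14 + 5 + 17 + 11) + (5-1)×2
= 59 + 8
= 67 time units


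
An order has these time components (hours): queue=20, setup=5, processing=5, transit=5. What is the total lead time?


Lead time = queue + setup + processing + transit
= 20 + 5 + 5 + 5
= 35 hours


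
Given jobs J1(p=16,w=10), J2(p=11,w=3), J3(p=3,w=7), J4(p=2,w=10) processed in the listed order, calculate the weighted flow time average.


Completion times:
  J1: C=16, w×C=10×16=160
  J2: C=27, w×C=3×27=81
  J3: C=30, w×C=7×30=210
  J4: C=32, w×C=10×32=320
Sum w×C = 771
Sum w = 30
Weighted avg = 771/30
= 25.70


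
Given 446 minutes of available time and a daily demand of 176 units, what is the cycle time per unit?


Cycle time = available time / demand
= 446 / 176
= 2.53 min/unit


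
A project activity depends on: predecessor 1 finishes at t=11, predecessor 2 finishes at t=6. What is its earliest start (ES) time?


ES = max of all predecessor completion times
Predecessors: [11, 6]
ES = max(11, 6)
= 11


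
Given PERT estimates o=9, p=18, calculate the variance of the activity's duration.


σ² = ((p - o) / 6)² = (p - o)² / 36
= (18 - 9)² / 36
= 9² / 36
= 81 / 36
= 2.2500


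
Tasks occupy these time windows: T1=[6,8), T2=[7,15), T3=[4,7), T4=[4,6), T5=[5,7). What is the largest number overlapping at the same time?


Check each time point for overlaps:
  t=5: 3 tasks active (T3, T4, T5)
Max concurrent = 3


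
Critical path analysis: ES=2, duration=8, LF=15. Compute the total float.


EF = ES + duration = 2 + 8 = 10
LS = LF - duration = 15 - 8 = 7
Total Float = LF - EF = 15 - 10
(or LS - ES = 7 - 2)
= 5


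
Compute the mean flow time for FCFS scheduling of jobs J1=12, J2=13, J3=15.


Completion times:
  J1: completes at 12
  J2: completes at 25
  J3: completes at 40
Sum = 77
Average = 77/3
= 25.67


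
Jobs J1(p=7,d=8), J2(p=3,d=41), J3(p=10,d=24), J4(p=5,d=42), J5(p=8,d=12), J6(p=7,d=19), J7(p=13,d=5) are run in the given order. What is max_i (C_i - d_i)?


Lateness per job (L = C - d):
  J1: C=7, d=8, L=-1
  J2: C=10, d=41, L=-31
  J3: C=20, d=24, L=-4
  J4: C=25, d=42, L=-17
  J5: C=33, d=12, L=21
  J6: C=40, d=19, L=21
  J7: C=53, d=5, L=48
Lmax = max(-1, -31, -4, -17, 21, 21, 48)
= 48


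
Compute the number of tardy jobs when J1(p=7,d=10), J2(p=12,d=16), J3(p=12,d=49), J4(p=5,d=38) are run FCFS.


Completion vs due date:
  J1: C=7, d=10 → on time
  J2: C=19, d=16 → TARDY
  J3: C=31, d=49 → on time
  J4: C=36, d=38 → on time
Tardy jobs: J2
Count = 1


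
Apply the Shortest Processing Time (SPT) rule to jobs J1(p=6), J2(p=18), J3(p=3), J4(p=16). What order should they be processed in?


SPT: sort by shortest processing time
  J3: p=3
  J1: p=6
  J4: p=16
  J2: p=18
Order: J3 → J1 → J4 → J2


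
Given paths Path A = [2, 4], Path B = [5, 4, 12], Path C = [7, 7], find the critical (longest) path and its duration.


Path A: 2 + 4 = 6
Path B: 5 + 4 + 12 = 21
Path C: 7 + 7 = 14
Critical path = longest = max(6, 21, 14)
= 21 (Path B)


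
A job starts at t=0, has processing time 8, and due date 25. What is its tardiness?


Completion = start + processing = 0 + 8 = 8
Tardiness = max(0, C - d) = max(0, 8 - 25)
= max(0, -17)
= 0


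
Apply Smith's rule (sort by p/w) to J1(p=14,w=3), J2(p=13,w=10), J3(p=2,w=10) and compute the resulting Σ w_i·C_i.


WSPT order (by p/w): J3 → J2 → J1
  J3: C=2, w·C=10×2=20
  J2: C=15, w·C=10×15=150
  J1: C=29, w·C=3×29=87
Σ w·C = 257
= 257


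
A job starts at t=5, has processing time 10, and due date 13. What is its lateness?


Completion = 5 + 10 = 15
Lateness = C - d = 15 - 13
= 2


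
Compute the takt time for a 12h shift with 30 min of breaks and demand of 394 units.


Available = 12×60 - 30 = 690 min
Takt time = 690 / 394
= 1.75 min/unit


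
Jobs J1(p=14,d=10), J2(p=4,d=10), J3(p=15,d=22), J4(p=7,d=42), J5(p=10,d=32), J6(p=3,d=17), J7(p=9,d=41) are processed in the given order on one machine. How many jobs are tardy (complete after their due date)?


Completion vs due date:
  J1: C=14, d=10 → TARDY
  J2: C=18, d=10 → TARDY
  J3: C=33, d=22 → TARDY
  J4: C=40, d=42 → on time
  J5: C=50, d=32 → TARDY
  J6: C=53, d=17 → TARDY
  J7: C=62, d=41 → TARDY
Tardy jobs: J1, J2, J3, J5, J6, J7
Count = 6


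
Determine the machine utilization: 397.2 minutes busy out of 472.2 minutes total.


Utilization = busy / total × 100
= 397.2 / 472.2 × 100
= 84.1%


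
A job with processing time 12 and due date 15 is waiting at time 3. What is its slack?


Slack = due - current_time - processing
= 15 - 3 - 12
= 0


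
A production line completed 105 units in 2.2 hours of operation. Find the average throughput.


Throughput = units / time
= 105 / 2.2
= 47.7 units/hour


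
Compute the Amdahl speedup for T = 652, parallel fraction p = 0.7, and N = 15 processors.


Amdahl's law: T_p = T × ((1-p) + p/N)
= 652 × ((1-0.7) + 0.7/15)
= 652 × (0.30 + 0.0467)
= 652 × 0.3467
= 226.03
Speedup = 652/226.03
= 2.88×


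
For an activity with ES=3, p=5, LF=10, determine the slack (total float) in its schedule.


EF = ES + duration = 3 + 5 = 8
LS = LF - duration = 10 - 5 = 5
Total Float = LF - EF = 10 - 8
(or LS - ES = 5 - 3)
= 2


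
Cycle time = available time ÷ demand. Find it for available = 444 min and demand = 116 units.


Cycle time = available time / demand
= 444 / 116
= 3.83 min/unit


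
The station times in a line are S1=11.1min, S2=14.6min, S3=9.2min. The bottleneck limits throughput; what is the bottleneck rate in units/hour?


Bottleneck = longest station time
Station times: [11.1, 14.6, 9.2]
Max = 14.6 min
Rate = 60 / 14.6
= 4.11 units/hour (bottleneck: 14.6min)


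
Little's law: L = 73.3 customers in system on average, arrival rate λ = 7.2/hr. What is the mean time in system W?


Little's law: L = λW → W = L / λ
= 73.3 / 7.2
= 10.18 hours


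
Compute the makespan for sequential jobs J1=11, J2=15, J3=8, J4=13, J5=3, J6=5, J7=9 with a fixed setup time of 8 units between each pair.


Makespan = Σ processing + (n-1) × setup
= (11 + 15 + 8 + 13 + 3 + 5 + 9) + (7-1)×8
= 64 + 48
= 112 time units


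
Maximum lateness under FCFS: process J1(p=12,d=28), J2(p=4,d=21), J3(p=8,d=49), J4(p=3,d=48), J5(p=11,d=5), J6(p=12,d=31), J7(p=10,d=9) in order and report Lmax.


Lateness per job (L = C - d):
  J1: C=12, d=28, L=-16
  J2: C=16, d=21, L=-5
  J3: C=24, d=49, L=-25
  J4: C=27, d=48, L=-21
  J5: C=38, d=5, L=33
  J6: C=50, d=31, L=19
  J7: C=60, d=9, L=51
Lmax = max(-16, -5, -25, -21, 33, 19, 51)
= 51


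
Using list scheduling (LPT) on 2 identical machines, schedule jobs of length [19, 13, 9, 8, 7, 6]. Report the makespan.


Jobs (LPT sorted): [19, 13, 9, 8, 7, 6]
Machines: 2
  J=19 → Machine 1 (load: 0+19=19)
  J=13 → Machine 2 (load: 0+13=13)
  J=9 → Machine 2 (load: 13+9=22)
  J=8 → Machine 1 (load: 19+8=27)
  J=7 → Machine 2 (load: 22+7=29)
  J=6 → Machine 1 (load: 27+6=33)
Machine loads: [33, 29]
Makespan = max = 33 time units


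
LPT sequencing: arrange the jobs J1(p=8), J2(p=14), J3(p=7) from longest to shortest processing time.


LPT: sort by longest processing time first
  J2: p=14
  J1: p=8
  J3: p=7
Order: J2 → J1 → J3


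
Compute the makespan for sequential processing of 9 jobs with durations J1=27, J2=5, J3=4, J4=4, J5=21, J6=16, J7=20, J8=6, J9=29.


Sequential makespan: sum all processing times
= 27 + 5 + 4 + 4 + 21 + 16 + 20 + 6 + 29
= 132 time units


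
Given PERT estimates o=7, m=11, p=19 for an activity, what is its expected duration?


te = (o + 4m + p) / 6
= (7 + 4×11 + 19) / 6
= (7 + 44 + 19) / 6
= 70 / 6
= 11.67


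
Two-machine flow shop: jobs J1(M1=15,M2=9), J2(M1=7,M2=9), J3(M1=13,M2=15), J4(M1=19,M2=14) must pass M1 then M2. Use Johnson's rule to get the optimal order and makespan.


Johnson's rule:
Group 1 (M1≤M2, sort by M1): ['J2', 'J3']
Group 2 (M1>M2, sort desc M2): ['J4', 'J1']
Sequence: J2 → J3 → J4 → J1
Makespan calculation:
  J2: M1 done=7, M2 done=16
  J3: M1 done=20, M2 done=35
  J4: M1 done=39, M2 done=53
  J1: M1 done=54, M2 done=63
= Sequence: J2 → J3 → J4 → J1, Makespan: 63


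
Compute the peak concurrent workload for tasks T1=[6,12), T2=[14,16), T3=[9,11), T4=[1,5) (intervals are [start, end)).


Check each time point for overlaps:
  t=9: 2 tasks active (T1, T3)
Max concurrent = 2


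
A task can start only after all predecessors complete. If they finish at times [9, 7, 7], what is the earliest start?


ES = max of all predecessor completion times
Predecessors: [9, 7, 7]
ES = max(9, 7, 7)
= 9


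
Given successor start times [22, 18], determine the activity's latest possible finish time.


LF = min of all successor start times
Successors start at: [22, 18]
LF = min(22, 18)
= 18


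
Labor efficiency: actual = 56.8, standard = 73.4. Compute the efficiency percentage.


Efficiency = (actual / standard) × 100
= (56.8 / 73.4) × 100
= 77.4%


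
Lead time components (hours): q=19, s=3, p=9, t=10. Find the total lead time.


Lead time = queue + setup + processing + transit
= 19 + 3 + 9 + 10
= 41 hours


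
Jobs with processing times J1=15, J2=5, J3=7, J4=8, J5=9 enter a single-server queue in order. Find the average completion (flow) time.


Completion times:
  J1: completes at 15
  J2: completes at 20
  J3: completes at 27
  J4: completes at 35
  J5: completes at 44
Sum = 141
Average = 141/5
= 28.20


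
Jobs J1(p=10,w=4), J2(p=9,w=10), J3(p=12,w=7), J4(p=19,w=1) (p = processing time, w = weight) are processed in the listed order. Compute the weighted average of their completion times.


Completion times:
  J1: C=10, w×C=4×10=40
  J2: C=19, w×C=10×19=190
  J3: C=31, w×C=7×31=217
  J4: C=50, w×C=1×50=50
Sum w×C = 497
Sum w = 22
Weighted avg = 497/22
= 22.59


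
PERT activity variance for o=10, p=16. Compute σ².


σ² = ((p - o) / 6)² = (p - o)² / 36
= (16 - 10)² / 36
= 6² / 36
= 36 / 36
= 1.0000


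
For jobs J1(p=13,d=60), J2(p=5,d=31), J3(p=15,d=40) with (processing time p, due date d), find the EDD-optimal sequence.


EDD: sort by earliest due date
  J2: d=31, p=5
  J3: d=40, p=15
  J1: d=60, p=13
Order: J2 → J3 → J1
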